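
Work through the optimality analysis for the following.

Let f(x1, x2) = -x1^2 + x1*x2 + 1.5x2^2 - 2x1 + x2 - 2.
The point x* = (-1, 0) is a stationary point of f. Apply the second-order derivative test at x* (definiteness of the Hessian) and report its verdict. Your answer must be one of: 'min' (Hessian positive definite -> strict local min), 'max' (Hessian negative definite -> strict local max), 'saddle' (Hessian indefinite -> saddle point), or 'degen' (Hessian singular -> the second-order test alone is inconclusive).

Compute the Hessian H = grad^2 f:
  H = [[-2, 1], [1, 3]]
Verify stationarity: grad f(x*) = H x* + g = (0, 0).
Eigenvalues of H: -2.1926, 3.1926.
Eigenvalues have mixed signs, so H is indefinite -> x* is a saddle point.

saddle


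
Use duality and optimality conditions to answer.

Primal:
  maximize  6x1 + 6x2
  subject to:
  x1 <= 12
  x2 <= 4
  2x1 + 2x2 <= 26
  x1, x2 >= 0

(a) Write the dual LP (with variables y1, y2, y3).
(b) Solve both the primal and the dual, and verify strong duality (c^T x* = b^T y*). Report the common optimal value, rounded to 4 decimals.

The standard primal-dual pair for 'max c^T x s.t. A x <= b, x >= 0' is:
  Dual:  min b^T y  s.t.  A^T y >= c,  y >= 0.

So the dual LP is:
  minimize  12y1 + 4y2 + 26y3
  subject to:
    y1 + 2y3 >= 6
    y2 + 2y3 >= 6
    y1, y2, y3 >= 0

Solving the primal: x* = (9, 4).
  primal value c^T x* = 78.
Solving the dual: y* = (0, 0, 3).
  dual value b^T y* = 78.
Strong duality: c^T x* = b^T y*. Confirmed.

78


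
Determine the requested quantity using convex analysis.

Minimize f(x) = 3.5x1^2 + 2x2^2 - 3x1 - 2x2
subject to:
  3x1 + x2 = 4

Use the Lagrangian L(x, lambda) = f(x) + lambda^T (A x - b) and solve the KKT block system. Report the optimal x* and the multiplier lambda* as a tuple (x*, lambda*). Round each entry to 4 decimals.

Form the Lagrangian:
  L(x, lambda) = (1/2) x^T Q x + c^T x + lambda^T (A x - b)
Stationarity (grad_x L = 0): Q x + c + A^T lambda = 0.
Primal feasibility: A x = b.

This gives the KKT block system:
  [ Q   A^T ] [ x     ]   [-c ]
  [ A    0  ] [ lambda ] = [ b ]

Solving the linear system:
  x*      = (1.0465, 0.8605)
  lambda* = (-1.4419)
  f(x*)   = 0.4535

x* = (1.0465, 0.8605), lambda* = (-1.4419)


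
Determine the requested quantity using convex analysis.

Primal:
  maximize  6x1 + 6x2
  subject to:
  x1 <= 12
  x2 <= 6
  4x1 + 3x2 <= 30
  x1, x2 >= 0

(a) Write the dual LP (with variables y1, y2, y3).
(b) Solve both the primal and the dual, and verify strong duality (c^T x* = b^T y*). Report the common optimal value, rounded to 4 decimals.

The standard primal-dual pair for 'max c^T x s.t. A x <= b, x >= 0' is:
  Dual:  min b^T y  s.t.  A^T y >= c,  y >= 0.

So the dual LP is:
  minimize  12y1 + 6y2 + 30y3
  subject to:
    y1 + 4y3 >= 6
    y2 + 3y3 >= 6
    y1, y2, y3 >= 0

Solving the primal: x* = (3, 6).
  primal value c^T x* = 54.
Solving the dual: y* = (0, 1.5, 1.5).
  dual value b^T y* = 54.
Strong duality: c^T x* = b^T y*. Confirmed.

54


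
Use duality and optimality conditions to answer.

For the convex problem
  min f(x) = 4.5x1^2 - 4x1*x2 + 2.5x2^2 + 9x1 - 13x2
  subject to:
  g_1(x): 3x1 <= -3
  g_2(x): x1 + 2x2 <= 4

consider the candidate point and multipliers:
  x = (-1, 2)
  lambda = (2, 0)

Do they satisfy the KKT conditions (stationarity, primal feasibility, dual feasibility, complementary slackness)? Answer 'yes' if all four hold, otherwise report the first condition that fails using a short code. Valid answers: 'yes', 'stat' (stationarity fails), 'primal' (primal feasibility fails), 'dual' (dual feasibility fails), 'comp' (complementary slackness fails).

Gradient of f: grad f(x) = Q x + c = (-8, 1)
Constraint values g_i(x) = a_i^T x - b_i:
  g_1((-1, 2)) = 0
  g_2((-1, 2)) = -1
Stationarity residual: grad f(x) + sum_i lambda_i a_i = (-2, 1)
  -> stationarity FAILS
Primal feasibility (all g_i <= 0): OK
Dual feasibility (all lambda_i >= 0): OK
Complementary slackness (lambda_i * g_i(x) = 0 for all i): OK

Verdict: the first failing condition is stationarity -> stat.

stat


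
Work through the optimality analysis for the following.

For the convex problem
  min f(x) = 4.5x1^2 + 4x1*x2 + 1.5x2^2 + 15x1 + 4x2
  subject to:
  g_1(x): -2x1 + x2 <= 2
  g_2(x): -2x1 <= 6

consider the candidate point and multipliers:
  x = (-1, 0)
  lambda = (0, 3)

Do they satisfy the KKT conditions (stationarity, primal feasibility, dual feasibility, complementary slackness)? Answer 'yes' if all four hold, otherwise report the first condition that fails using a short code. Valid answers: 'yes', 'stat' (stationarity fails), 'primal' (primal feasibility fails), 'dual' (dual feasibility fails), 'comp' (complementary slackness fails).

Gradient of f: grad f(x) = Q x + c = (6, 0)
Constraint values g_i(x) = a_i^T x - b_i:
  g_1((-1, 0)) = 0
  g_2((-1, 0)) = -4
Stationarity residual: grad f(x) + sum_i lambda_i a_i = (0, 0)
  -> stationarity OK
Primal feasibility (all g_i <= 0): OK
Dual feasibility (all lambda_i >= 0): OK
Complementary slackness (lambda_i * g_i(x) = 0 for all i): FAILS

Verdict: the first failing condition is complementary_slackness -> comp.

comp


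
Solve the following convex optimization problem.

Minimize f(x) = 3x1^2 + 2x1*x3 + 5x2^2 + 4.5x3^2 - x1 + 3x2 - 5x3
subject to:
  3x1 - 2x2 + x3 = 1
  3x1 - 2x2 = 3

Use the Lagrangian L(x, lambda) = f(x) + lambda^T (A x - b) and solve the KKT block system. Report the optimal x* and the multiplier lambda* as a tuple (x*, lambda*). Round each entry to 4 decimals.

Form the Lagrangian:
  L(x, lambda) = (1/2) x^T Q x + c^T x + lambda^T (A x - b)
Stationarity (grad_x L = 0): Q x + c + A^T lambda = 0.
Primal feasibility: A x = b.

This gives the KKT block system:
  [ Q   A^T ] [ x     ]   [-c ]
  [ A    0  ] [ lambda ] = [ b ]

Solving the linear system:
  x*      = (0.807, -0.2895, -2)
  lambda* = (21.386, -21.3333)
  f(x*)   = 25.4693

x* = (0.807, -0.2895, -2), lambda* = (21.386, -21.3333)


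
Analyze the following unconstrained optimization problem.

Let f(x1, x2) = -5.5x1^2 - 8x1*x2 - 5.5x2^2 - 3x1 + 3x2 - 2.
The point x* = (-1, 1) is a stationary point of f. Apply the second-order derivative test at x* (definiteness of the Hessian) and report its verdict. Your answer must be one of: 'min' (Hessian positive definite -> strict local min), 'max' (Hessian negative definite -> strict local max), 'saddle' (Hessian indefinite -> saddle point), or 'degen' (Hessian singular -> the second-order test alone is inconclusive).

Compute the Hessian H = grad^2 f:
  H = [[-11, -8], [-8, -11]]
Verify stationarity: grad f(x*) = H x* + g = (0, 0).
Eigenvalues of H: -19, -3.
Both eigenvalues < 0, so H is negative definite -> x* is a strict local max.

max


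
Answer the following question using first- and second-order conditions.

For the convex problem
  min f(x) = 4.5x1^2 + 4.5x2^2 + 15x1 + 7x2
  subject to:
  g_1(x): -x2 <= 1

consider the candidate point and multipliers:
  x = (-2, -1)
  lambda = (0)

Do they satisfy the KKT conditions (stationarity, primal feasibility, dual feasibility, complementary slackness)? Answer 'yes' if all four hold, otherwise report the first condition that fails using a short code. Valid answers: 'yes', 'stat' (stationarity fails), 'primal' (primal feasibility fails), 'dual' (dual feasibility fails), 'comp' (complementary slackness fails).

Gradient of f: grad f(x) = Q x + c = (-3, -2)
Constraint values g_i(x) = a_i^T x - b_i:
  g_1((-2, -1)) = 0
Stationarity residual: grad f(x) + sum_i lambda_i a_i = (-3, -2)
  -> stationarity FAILS
Primal feasibility (all g_i <= 0): OK
Dual feasibility (all lambda_i >= 0): OK
Complementary slackness (lambda_i * g_i(x) = 0 for all i): OK

Verdict: the first failing condition is stationarity -> stat.

stat


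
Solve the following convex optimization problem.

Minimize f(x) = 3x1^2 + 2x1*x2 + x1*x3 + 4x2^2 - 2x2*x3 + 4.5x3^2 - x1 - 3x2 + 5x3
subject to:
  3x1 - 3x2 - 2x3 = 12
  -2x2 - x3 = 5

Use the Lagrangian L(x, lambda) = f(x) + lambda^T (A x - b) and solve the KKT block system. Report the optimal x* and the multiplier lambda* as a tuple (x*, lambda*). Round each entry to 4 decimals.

Form the Lagrangian:
  L(x, lambda) = (1/2) x^T Q x + c^T x + lambda^T (A x - b)
Stationarity (grad_x L = 0): Q x + c + A^T lambda = 0.
Primal feasibility: A x = b.

This gives the KKT block system:
  [ Q   A^T ] [ x     ]   [-c ]
  [ A    0  ] [ lambda ] = [ b ]

Solving the linear system:
  x*      = (1.2215, -1.6646, -1.6709)
  lambda* = (-0.443, -4.6013)
  f(x*)   = 11.8703

x* = (1.2215, -1.6646, -1.6709), lambda* = (-0.443, -4.6013)


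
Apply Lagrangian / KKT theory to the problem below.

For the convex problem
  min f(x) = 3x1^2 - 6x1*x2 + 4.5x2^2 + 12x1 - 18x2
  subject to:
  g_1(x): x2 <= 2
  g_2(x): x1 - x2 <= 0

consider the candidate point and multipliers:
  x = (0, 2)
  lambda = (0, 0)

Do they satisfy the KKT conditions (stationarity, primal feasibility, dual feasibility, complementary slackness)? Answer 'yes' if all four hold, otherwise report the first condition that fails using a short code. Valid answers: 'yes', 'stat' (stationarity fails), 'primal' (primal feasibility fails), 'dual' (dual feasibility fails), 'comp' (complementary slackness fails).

Gradient of f: grad f(x) = Q x + c = (0, 0)
Constraint values g_i(x) = a_i^T x - b_i:
  g_1((0, 2)) = 0
  g_2((0, 2)) = -2
Stationarity residual: grad f(x) + sum_i lambda_i a_i = (0, 0)
  -> stationarity OK
Primal feasibility (all g_i <= 0): OK
Dual feasibility (all lambda_i >= 0): OK
Complementary slackness (lambda_i * g_i(x) = 0 for all i): OK

Verdict: yes, KKT holds.

yes


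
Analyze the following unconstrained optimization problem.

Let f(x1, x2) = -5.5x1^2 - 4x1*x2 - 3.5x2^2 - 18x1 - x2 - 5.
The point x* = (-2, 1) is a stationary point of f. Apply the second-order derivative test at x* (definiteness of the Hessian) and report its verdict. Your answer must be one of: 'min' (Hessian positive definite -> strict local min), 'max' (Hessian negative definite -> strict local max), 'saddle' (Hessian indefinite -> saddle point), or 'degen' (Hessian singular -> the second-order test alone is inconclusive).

Compute the Hessian H = grad^2 f:
  H = [[-11, -4], [-4, -7]]
Verify stationarity: grad f(x*) = H x* + g = (0, 0).
Eigenvalues of H: -13.4721, -4.5279.
Both eigenvalues < 0, so H is negative definite -> x* is a strict local max.

max


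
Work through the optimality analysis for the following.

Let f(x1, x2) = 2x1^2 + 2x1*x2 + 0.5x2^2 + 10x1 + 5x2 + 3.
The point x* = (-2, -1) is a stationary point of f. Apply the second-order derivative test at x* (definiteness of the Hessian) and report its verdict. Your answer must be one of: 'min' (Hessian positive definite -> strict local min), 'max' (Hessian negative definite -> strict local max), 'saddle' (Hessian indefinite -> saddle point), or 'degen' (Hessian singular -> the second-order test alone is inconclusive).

Compute the Hessian H = grad^2 f:
  H = [[4, 2], [2, 1]]
Verify stationarity: grad f(x*) = H x* + g = (0, 0).
Eigenvalues of H: 0, 5.
H has a zero eigenvalue (singular; positive semidefinite but not definite), so H is neither positive definite, negative definite, nor indefinite. The second-order test alone is inconclusive -> degen.
(Indeed, f is constant along the null direction of H through x*, so x* is not a strict local extremum.)

degen


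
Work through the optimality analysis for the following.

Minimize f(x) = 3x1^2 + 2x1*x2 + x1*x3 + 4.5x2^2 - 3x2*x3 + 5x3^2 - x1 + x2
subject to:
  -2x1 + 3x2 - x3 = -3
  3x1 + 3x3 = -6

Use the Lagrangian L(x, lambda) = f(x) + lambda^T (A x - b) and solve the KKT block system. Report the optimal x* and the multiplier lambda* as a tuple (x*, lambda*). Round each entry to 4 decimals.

Form the Lagrangian:
  L(x, lambda) = (1/2) x^T Q x + c^T x + lambda^T (A x - b)
Stationarity (grad_x L = 0): Q x + c + A^T lambda = 0.
Primal feasibility: A x = b.

This gives the KKT block system:
  [ Q   A^T ] [ x     ]   [-c ]
  [ A    0  ] [ lambda ] = [ b ]

Solving the linear system:
  x*      = (-0.3273, -1.7758, -1.6727)
  lambda* = (3.5394, 5.0889)
  f(x*)   = 19.8515

x* = (-0.3273, -1.7758, -1.6727), lambda* = (3.5394, 5.0889)


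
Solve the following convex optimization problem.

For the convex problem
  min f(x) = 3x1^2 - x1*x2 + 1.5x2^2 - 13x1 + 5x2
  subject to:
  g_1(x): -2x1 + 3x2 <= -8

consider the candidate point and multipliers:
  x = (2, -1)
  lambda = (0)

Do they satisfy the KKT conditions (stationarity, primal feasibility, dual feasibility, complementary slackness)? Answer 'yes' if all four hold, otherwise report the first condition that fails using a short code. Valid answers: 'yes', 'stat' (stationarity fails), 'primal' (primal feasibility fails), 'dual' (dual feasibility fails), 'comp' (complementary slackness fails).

Gradient of f: grad f(x) = Q x + c = (0, 0)
Constraint values g_i(x) = a_i^T x - b_i:
  g_1((2, -1)) = 1
Stationarity residual: grad f(x) + sum_i lambda_i a_i = (0, 0)
  -> stationarity OK
Primal feasibility (all g_i <= 0): FAILS
Dual feasibility (all lambda_i >= 0): OK
Complementary slackness (lambda_i * g_i(x) = 0 for all i): OK

Verdict: the first failing condition is primal_feasibility -> primal.

primal


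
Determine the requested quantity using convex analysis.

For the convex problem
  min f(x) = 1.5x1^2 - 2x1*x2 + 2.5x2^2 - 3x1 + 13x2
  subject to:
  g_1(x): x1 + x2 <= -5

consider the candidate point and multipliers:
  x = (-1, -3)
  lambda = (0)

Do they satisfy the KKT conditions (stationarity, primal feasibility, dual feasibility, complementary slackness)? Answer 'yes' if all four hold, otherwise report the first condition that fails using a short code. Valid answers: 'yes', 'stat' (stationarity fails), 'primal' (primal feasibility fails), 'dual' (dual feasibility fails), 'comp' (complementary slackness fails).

Gradient of f: grad f(x) = Q x + c = (0, 0)
Constraint values g_i(x) = a_i^T x - b_i:
  g_1((-1, -3)) = 1
Stationarity residual: grad f(x) + sum_i lambda_i a_i = (0, 0)
  -> stationarity OK
Primal feasibility (all g_i <= 0): FAILS
Dual feasibility (all lambda_i >= 0): OK
Complementary slackness (lambda_i * g_i(x) = 0 for all i): OK

Verdict: the first failing condition is primal_feasibility -> primal.

primal


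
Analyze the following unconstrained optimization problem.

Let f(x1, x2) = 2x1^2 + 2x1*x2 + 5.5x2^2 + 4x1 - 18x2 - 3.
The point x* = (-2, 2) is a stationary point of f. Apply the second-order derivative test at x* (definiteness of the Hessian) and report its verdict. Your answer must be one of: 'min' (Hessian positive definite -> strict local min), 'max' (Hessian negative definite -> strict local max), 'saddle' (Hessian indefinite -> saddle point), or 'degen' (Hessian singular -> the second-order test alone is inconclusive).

Compute the Hessian H = grad^2 f:
  H = [[4, 2], [2, 11]]
Verify stationarity: grad f(x*) = H x* + g = (0, 0).
Eigenvalues of H: 3.4689, 11.5311.
Both eigenvalues > 0, so H is positive definite -> x* is a strict local min.

min


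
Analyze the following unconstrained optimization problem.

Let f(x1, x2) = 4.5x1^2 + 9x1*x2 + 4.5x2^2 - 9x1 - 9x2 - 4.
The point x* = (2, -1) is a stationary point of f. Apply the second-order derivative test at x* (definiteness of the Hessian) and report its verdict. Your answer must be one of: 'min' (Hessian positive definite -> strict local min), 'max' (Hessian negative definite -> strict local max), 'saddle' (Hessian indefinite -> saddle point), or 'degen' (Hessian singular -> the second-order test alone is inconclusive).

Compute the Hessian H = grad^2 f:
  H = [[9, 9], [9, 9]]
Verify stationarity: grad f(x*) = H x* + g = (0, 0).
Eigenvalues of H: 0, 18.
H has a zero eigenvalue (singular; positive semidefinite but not definite), so H is neither positive definite, negative definite, nor indefinite. The second-order test alone is inconclusive -> degen.
(Indeed, f is constant along the null direction of H through x*, so x* is not a strict local extremum.)

degen


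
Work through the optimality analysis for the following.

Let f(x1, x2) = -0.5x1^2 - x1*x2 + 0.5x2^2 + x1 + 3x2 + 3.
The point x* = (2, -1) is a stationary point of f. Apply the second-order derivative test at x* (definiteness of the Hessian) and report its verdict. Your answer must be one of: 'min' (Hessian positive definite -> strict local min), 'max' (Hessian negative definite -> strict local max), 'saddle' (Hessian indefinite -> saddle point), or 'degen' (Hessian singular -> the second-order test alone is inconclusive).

Compute the Hessian H = grad^2 f:
  H = [[-1, -1], [-1, 1]]
Verify stationarity: grad f(x*) = H x* + g = (0, 0).
Eigenvalues of H: -1.4142, 1.4142.
Eigenvalues have mixed signs, so H is indefinite -> x* is a saddle point.

saddle


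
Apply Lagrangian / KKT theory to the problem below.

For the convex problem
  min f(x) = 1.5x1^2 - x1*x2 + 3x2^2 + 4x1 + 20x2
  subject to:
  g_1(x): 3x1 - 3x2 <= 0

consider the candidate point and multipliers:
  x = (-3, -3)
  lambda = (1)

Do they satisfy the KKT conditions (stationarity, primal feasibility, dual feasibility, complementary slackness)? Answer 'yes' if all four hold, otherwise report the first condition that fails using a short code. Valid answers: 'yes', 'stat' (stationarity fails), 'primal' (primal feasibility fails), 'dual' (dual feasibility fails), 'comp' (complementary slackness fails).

Gradient of f: grad f(x) = Q x + c = (-2, 5)
Constraint values g_i(x) = a_i^T x - b_i:
  g_1((-3, -3)) = 0
Stationarity residual: grad f(x) + sum_i lambda_i a_i = (1, 2)
  -> stationarity FAILS
Primal feasibility (all g_i <= 0): OK
Dual feasibility (all lambda_i >= 0): OK
Complementary slackness (lambda_i * g_i(x) = 0 for all i): OK

Verdict: the first failing condition is stationarity -> stat.

stat


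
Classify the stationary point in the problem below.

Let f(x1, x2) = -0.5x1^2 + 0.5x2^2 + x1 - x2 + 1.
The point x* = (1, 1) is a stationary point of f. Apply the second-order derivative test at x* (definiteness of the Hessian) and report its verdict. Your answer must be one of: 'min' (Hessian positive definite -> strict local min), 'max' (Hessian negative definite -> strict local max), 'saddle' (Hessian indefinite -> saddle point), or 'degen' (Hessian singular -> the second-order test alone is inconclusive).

Compute the Hessian H = grad^2 f:
  H = [[-1, 0], [0, 1]]
Verify stationarity: grad f(x*) = H x* + g = (0, 0).
Eigenvalues of H: -1, 1.
Eigenvalues have mixed signs, so H is indefinite -> x* is a saddle point.

saddle


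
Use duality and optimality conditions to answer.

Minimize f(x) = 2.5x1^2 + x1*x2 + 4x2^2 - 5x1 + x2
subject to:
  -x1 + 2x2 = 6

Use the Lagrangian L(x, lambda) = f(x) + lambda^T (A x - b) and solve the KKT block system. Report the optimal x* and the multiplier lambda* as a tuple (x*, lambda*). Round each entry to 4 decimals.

Form the Lagrangian:
  L(x, lambda) = (1/2) x^T Q x + c^T x + lambda^T (A x - b)
Stationarity (grad_x L = 0): Q x + c + A^T lambda = 0.
Primal feasibility: A x = b.

This gives the KKT block system:
  [ Q   A^T ] [ x     ]   [-c ]
  [ A    0  ] [ lambda ] = [ b ]

Solving the linear system:
  x*      = (-1.3125, 2.3437)
  lambda* = (-9.2187)
  f(x*)   = 32.1094

x* = (-1.3125, 2.3437), lambda* = (-9.2187)


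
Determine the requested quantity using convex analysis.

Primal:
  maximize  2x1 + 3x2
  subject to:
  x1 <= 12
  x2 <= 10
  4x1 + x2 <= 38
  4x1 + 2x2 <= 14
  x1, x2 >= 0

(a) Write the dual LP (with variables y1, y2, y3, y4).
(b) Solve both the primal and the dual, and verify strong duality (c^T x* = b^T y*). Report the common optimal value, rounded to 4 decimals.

The standard primal-dual pair for 'max c^T x s.t. A x <= b, x >= 0' is:
  Dual:  min b^T y  s.t.  A^T y >= c,  y >= 0.

So the dual LP is:
  minimize  12y1 + 10y2 + 38y3 + 14y4
  subject to:
    y1 + 4y3 + 4y4 >= 2
    y2 + y3 + 2y4 >= 3
    y1, y2, y3, y4 >= 0

Solving the primal: x* = (0, 7).
  primal value c^T x* = 21.
Solving the dual: y* = (0, 0, 0, 1.5).
  dual value b^T y* = 21.
Strong duality: c^T x* = b^T y*. Confirmed.

21


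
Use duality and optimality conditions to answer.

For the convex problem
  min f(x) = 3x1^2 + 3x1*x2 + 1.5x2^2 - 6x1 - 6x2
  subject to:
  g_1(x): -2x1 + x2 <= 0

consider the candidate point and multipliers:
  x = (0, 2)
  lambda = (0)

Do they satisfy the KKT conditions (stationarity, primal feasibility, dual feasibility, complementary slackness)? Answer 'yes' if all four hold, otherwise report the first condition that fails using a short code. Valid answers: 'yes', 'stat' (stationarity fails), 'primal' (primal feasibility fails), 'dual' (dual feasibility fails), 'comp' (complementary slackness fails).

Gradient of f: grad f(x) = Q x + c = (0, 0)
Constraint values g_i(x) = a_i^T x - b_i:
  g_1((0, 2)) = 2
Stationarity residual: grad f(x) + sum_i lambda_i a_i = (0, 0)
  -> stationarity OK
Primal feasibility (all g_i <= 0): FAILS
Dual feasibility (all lambda_i >= 0): OK
Complementary slackness (lambda_i * g_i(x) = 0 for all i): OK

Verdict: the first failing condition is primal_feasibility -> primal.

primal


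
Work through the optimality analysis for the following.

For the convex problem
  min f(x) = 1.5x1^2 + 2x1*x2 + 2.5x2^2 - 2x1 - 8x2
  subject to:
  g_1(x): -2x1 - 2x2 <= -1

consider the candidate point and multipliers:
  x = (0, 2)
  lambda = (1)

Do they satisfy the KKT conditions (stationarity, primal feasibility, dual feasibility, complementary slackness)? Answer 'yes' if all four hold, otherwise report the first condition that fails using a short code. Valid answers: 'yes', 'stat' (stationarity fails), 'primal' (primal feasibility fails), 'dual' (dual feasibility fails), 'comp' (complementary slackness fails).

Gradient of f: grad f(x) = Q x + c = (2, 2)
Constraint values g_i(x) = a_i^T x - b_i:
  g_1((0, 2)) = -3
Stationarity residual: grad f(x) + sum_i lambda_i a_i = (0, 0)
  -> stationarity OK
Primal feasibility (all g_i <= 0): OK
Dual feasibility (all lambda_i >= 0): OK
Complementary slackness (lambda_i * g_i(x) = 0 for all i): FAILS

Verdict: the first failing condition is complementary_slackness -> comp.

comp


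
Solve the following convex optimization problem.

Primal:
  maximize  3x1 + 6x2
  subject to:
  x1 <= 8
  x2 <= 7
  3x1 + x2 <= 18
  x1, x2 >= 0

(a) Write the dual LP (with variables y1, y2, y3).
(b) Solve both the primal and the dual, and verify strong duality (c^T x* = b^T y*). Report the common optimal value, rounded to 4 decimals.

The standard primal-dual pair for 'max c^T x s.t. A x <= b, x >= 0' is:
  Dual:  min b^T y  s.t.  A^T y >= c,  y >= 0.

So the dual LP is:
  minimize  8y1 + 7y2 + 18y3
  subject to:
    y1 + 3y3 >= 3
    y2 + y3 >= 6
    y1, y2, y3 >= 0

Solving the primal: x* = (3.6667, 7).
  primal value c^T x* = 53.
Solving the dual: y* = (0, 5, 1).
  dual value b^T y* = 53.
Strong duality: c^T x* = b^T y*. Confirmed.

53


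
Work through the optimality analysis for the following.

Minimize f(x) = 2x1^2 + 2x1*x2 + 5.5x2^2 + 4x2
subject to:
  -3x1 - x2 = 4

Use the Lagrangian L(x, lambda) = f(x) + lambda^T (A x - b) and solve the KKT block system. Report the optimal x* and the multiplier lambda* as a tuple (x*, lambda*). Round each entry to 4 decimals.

Form the Lagrangian:
  L(x, lambda) = (1/2) x^T Q x + c^T x + lambda^T (A x - b)
Stationarity (grad_x L = 0): Q x + c + A^T lambda = 0.
Primal feasibility: A x = b.

This gives the KKT block system:
  [ Q   A^T ] [ x     ]   [-c ]
  [ A    0  ] [ lambda ] = [ b ]

Solving the linear system:
  x*      = (-1.2308, -0.3077)
  lambda* = (-1.8462)
  f(x*)   = 3.0769

x* = (-1.2308, -0.3077), lambda* = (-1.8462)


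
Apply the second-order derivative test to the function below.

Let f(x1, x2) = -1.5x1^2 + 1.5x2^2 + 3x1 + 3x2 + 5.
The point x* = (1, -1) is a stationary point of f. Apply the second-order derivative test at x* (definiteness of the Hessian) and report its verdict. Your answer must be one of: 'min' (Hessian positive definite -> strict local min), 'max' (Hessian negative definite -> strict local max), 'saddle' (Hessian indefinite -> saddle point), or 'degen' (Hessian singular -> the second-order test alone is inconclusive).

Compute the Hessian H = grad^2 f:
  H = [[-3, 0], [0, 3]]
Verify stationarity: grad f(x*) = H x* + g = (0, 0).
Eigenvalues of H: -3, 3.
Eigenvalues have mixed signs, so H is indefinite -> x* is a saddle point.

saddle


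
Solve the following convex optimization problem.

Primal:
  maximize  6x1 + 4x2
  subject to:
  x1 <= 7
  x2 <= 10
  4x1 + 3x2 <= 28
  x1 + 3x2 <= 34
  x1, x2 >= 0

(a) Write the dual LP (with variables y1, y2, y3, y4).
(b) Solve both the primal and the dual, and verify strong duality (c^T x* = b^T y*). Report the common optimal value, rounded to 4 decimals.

The standard primal-dual pair for 'max c^T x s.t. A x <= b, x >= 0' is:
  Dual:  min b^T y  s.t.  A^T y >= c,  y >= 0.

So the dual LP is:
  minimize  7y1 + 10y2 + 28y3 + 34y4
  subject to:
    y1 + 4y3 + y4 >= 6
    y2 + 3y3 + 3y4 >= 4
    y1, y2, y3, y4 >= 0

Solving the primal: x* = (7, 0).
  primal value c^T x* = 42.
Solving the dual: y* = (0.6667, 0, 1.3333, 0).
  dual value b^T y* = 42.
Strong duality: c^T x* = b^T y*. Confirmed.

42


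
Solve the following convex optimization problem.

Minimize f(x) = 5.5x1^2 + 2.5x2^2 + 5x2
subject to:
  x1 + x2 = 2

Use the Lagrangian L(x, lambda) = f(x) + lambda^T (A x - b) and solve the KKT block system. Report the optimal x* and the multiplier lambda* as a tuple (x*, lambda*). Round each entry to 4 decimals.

Form the Lagrangian:
  L(x, lambda) = (1/2) x^T Q x + c^T x + lambda^T (A x - b)
Stationarity (grad_x L = 0): Q x + c + A^T lambda = 0.
Primal feasibility: A x = b.

This gives the KKT block system:
  [ Q   A^T ] [ x     ]   [-c ]
  [ A    0  ] [ lambda ] = [ b ]

Solving the linear system:
  x*      = (0.9375, 1.0625)
  lambda* = (-10.3125)
  f(x*)   = 12.9688

x* = (0.9375, 1.0625), lambda* = (-10.3125)


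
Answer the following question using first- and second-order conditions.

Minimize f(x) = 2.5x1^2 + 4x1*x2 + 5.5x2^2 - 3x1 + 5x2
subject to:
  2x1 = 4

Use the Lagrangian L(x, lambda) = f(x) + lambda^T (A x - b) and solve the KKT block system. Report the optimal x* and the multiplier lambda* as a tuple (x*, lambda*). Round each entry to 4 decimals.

Form the Lagrangian:
  L(x, lambda) = (1/2) x^T Q x + c^T x + lambda^T (A x - b)
Stationarity (grad_x L = 0): Q x + c + A^T lambda = 0.
Primal feasibility: A x = b.

This gives the KKT block system:
  [ Q   A^T ] [ x     ]   [-c ]
  [ A    0  ] [ lambda ] = [ b ]

Solving the linear system:
  x*      = (2, -1.1818)
  lambda* = (-1.1364)
  f(x*)   = -3.6818

x* = (2, -1.1818), lambda* = (-1.1364)


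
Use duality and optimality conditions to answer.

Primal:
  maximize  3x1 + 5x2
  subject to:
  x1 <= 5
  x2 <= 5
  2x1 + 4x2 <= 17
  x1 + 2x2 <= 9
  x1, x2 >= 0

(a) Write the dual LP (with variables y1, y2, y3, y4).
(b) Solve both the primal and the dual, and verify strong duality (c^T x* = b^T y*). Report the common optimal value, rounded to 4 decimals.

The standard primal-dual pair for 'max c^T x s.t. A x <= b, x >= 0' is:
  Dual:  min b^T y  s.t.  A^T y >= c,  y >= 0.

So the dual LP is:
  minimize  5y1 + 5y2 + 17y3 + 9y4
  subject to:
    y1 + 2y3 + y4 >= 3
    y2 + 4y3 + 2y4 >= 5
    y1, y2, y3, y4 >= 0

Solving the primal: x* = (5, 1.75).
  primal value c^T x* = 23.75.
Solving the dual: y* = (0.5, 0, 1.25, 0).
  dual value b^T y* = 23.75.
Strong duality: c^T x* = b^T y*. Confirmed.

23.75


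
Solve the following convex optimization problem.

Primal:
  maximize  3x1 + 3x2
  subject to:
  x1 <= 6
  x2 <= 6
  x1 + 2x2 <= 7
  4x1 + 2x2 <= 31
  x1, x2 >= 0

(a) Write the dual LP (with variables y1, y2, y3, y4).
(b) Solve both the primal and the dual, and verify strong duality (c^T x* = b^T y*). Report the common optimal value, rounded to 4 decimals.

The standard primal-dual pair for 'max c^T x s.t. A x <= b, x >= 0' is:
  Dual:  min b^T y  s.t.  A^T y >= c,  y >= 0.

So the dual LP is:
  minimize  6y1 + 6y2 + 7y3 + 31y4
  subject to:
    y1 + y3 + 4y4 >= 3
    y2 + 2y3 + 2y4 >= 3
    y1, y2, y3, y4 >= 0

Solving the primal: x* = (6, 0.5).
  primal value c^T x* = 19.5.
Solving the dual: y* = (1.5, 0, 1.5, 0).
  dual value b^T y* = 19.5.
Strong duality: c^T x* = b^T y*. Confirmed.

19.5


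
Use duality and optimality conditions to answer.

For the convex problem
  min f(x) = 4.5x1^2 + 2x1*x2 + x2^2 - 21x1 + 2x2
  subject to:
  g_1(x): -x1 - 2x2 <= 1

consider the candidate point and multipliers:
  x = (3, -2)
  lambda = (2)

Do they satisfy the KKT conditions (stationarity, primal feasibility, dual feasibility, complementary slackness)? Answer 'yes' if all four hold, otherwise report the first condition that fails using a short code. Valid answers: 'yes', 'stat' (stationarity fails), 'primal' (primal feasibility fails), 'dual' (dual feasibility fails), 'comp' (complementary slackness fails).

Gradient of f: grad f(x) = Q x + c = (2, 4)
Constraint values g_i(x) = a_i^T x - b_i:
  g_1((3, -2)) = 0
Stationarity residual: grad f(x) + sum_i lambda_i a_i = (0, 0)
  -> stationarity OK
Primal feasibility (all g_i <= 0): OK
Dual feasibility (all lambda_i >= 0): OK
Complementary slackness (lambda_i * g_i(x) = 0 for all i): OK

Verdict: yes, KKT holds.

yes


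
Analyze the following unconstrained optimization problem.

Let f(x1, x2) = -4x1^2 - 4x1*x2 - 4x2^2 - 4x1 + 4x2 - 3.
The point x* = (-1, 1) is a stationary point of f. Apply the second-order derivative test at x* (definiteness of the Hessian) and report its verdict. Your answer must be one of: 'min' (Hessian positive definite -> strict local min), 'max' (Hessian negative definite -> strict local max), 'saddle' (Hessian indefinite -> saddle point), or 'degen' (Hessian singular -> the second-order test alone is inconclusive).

Compute the Hessian H = grad^2 f:
  H = [[-8, -4], [-4, -8]]
Verify stationarity: grad f(x*) = H x* + g = (0, 0).
Eigenvalues of H: -12, -4.
Both eigenvalues < 0, so H is negative definite -> x* is a strict local max.

max


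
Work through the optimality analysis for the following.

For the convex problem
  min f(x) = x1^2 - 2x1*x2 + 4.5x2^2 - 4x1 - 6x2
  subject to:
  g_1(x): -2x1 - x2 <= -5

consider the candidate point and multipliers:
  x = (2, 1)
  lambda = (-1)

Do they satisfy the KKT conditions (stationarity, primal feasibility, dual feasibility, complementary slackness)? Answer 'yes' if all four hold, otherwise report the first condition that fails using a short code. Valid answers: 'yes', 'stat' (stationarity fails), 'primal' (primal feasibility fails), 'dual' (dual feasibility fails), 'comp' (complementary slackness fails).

Gradient of f: grad f(x) = Q x + c = (-2, -1)
Constraint values g_i(x) = a_i^T x - b_i:
  g_1((2, 1)) = 0
Stationarity residual: grad f(x) + sum_i lambda_i a_i = (0, 0)
  -> stationarity OK
Primal feasibility (all g_i <= 0): OK
Dual feasibility (all lambda_i >= 0): FAILS
Complementary slackness (lambda_i * g_i(x) = 0 for all i): OK

Verdict: the first failing condition is dual_feasibility -> dual.

dual


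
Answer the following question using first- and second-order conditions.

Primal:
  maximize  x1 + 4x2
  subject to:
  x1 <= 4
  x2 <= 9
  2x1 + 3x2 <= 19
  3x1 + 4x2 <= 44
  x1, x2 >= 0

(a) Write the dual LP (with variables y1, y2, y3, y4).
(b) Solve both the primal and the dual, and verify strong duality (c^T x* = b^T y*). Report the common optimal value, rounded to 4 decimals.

The standard primal-dual pair for 'max c^T x s.t. A x <= b, x >= 0' is:
  Dual:  min b^T y  s.t.  A^T y >= c,  y >= 0.

So the dual LP is:
  minimize  4y1 + 9y2 + 19y3 + 44y4
  subject to:
    y1 + 2y3 + 3y4 >= 1
    y2 + 3y3 + 4y4 >= 4
    y1, y2, y3, y4 >= 0

Solving the primal: x* = (0, 6.3333).
  primal value c^T x* = 25.3333.
Solving the dual: y* = (0, 0, 1.3333, 0).
  dual value b^T y* = 25.3333.
Strong duality: c^T x* = b^T y*. Confirmed.

25.3333


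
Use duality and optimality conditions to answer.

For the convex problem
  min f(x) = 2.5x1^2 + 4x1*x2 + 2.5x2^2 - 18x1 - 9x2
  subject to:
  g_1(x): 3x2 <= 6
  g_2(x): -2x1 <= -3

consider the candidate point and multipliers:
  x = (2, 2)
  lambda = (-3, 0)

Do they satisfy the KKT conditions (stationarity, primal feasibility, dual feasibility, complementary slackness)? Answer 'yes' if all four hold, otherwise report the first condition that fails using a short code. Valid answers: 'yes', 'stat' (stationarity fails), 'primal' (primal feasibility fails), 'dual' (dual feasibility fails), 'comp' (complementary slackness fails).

Gradient of f: grad f(x) = Q x + c = (0, 9)
Constraint values g_i(x) = a_i^T x - b_i:
  g_1((2, 2)) = 0
  g_2((2, 2)) = -1
Stationarity residual: grad f(x) + sum_i lambda_i a_i = (0, 0)
  -> stationarity OK
Primal feasibility (all g_i <= 0): OK
Dual feasibility (all lambda_i >= 0): FAILS
Complementary slackness (lambda_i * g_i(x) = 0 for all i): OK

Verdict: the first failing condition is dual_feasibility -> dual.

dual


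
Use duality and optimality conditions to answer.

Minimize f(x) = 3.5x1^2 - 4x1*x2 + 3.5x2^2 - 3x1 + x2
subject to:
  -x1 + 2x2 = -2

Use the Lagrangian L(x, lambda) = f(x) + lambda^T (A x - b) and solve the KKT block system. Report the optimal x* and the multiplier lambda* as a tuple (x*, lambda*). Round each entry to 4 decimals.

Form the Lagrangian:
  L(x, lambda) = (1/2) x^T Q x + c^T x + lambda^T (A x - b)
Stationarity (grad_x L = 0): Q x + c + A^T lambda = 0.
Primal feasibility: A x = b.

This gives the KKT block system:
  [ Q   A^T ] [ x     ]   [-c ]
  [ A    0  ] [ lambda ] = [ b ]

Solving the linear system:
  x*      = (0.4211, -0.7895)
  lambda* = (3.1053)
  f(x*)   = 2.0789

x* = (0.4211, -0.7895), lambda* = (3.1053)


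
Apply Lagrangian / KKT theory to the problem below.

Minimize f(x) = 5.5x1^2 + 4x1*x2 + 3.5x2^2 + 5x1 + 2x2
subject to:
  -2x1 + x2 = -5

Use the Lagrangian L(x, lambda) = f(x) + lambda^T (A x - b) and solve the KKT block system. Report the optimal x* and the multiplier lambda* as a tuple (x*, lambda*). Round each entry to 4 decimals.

Form the Lagrangian:
  L(x, lambda) = (1/2) x^T Q x + c^T x + lambda^T (A x - b)
Stationarity (grad_x L = 0): Q x + c + A^T lambda = 0.
Primal feasibility: A x = b.

This gives the KKT block system:
  [ Q   A^T ] [ x     ]   [-c ]
  [ A    0  ] [ lambda ] = [ b ]

Solving the linear system:
  x*      = (1.4727, -2.0545)
  lambda* = (6.4909)
  f(x*)   = 17.8545

x* = (1.4727, -2.0545), lambda* = (6.4909)


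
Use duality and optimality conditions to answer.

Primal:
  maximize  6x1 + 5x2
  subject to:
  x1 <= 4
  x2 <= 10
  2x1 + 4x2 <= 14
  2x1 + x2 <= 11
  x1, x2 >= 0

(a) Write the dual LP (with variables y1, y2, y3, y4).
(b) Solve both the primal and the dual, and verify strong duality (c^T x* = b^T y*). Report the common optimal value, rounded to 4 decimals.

The standard primal-dual pair for 'max c^T x s.t. A x <= b, x >= 0' is:
  Dual:  min b^T y  s.t.  A^T y >= c,  y >= 0.

So the dual LP is:
  minimize  4y1 + 10y2 + 14y3 + 11y4
  subject to:
    y1 + 2y3 + 2y4 >= 6
    y2 + 4y3 + y4 >= 5
    y1, y2, y3, y4 >= 0

Solving the primal: x* = (4, 1.5).
  primal value c^T x* = 31.5.
Solving the dual: y* = (3.5, 0, 1.25, 0).
  dual value b^T y* = 31.5.
Strong duality: c^T x* = b^T y*. Confirmed.

31.5


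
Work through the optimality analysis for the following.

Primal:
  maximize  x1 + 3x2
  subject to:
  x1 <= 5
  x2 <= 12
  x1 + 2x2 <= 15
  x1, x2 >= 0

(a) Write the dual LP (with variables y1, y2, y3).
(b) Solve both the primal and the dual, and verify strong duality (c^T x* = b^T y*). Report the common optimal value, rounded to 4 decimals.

The standard primal-dual pair for 'max c^T x s.t. A x <= b, x >= 0' is:
  Dual:  min b^T y  s.t.  A^T y >= c,  y >= 0.

So the dual LP is:
  minimize  5y1 + 12y2 + 15y3
  subject to:
    y1 + y3 >= 1
    y2 + 2y3 >= 3
    y1, y2, y3 >= 0

Solving the primal: x* = (0, 7.5).
  primal value c^T x* = 22.5.
Solving the dual: y* = (0, 0, 1.5).
  dual value b^T y* = 22.5.
Strong duality: c^T x* = b^T y*. Confirmed.

22.5


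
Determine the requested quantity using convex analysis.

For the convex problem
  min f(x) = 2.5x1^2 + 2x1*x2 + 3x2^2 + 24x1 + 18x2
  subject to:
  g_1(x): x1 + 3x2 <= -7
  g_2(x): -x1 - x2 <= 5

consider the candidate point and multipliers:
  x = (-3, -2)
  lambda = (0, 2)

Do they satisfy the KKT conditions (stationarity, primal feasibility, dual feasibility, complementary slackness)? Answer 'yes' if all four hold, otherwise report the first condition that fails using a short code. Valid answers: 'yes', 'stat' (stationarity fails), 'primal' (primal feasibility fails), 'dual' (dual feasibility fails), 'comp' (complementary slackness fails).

Gradient of f: grad f(x) = Q x + c = (5, 0)
Constraint values g_i(x) = a_i^T x - b_i:
  g_1((-3, -2)) = -2
  g_2((-3, -2)) = 0
Stationarity residual: grad f(x) + sum_i lambda_i a_i = (3, -2)
  -> stationarity FAILS
Primal feasibility (all g_i <= 0): OK
Dual feasibility (all lambda_i >= 0): OK
Complementary slackness (lambda_i * g_i(x) = 0 for all i): OK

Verdict: the first failing condition is stationarity -> stat.

stat


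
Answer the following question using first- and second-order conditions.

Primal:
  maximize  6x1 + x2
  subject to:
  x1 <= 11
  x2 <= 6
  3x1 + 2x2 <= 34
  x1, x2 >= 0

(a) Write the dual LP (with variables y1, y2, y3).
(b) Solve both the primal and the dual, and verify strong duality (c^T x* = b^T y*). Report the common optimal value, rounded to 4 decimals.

The standard primal-dual pair for 'max c^T x s.t. A x <= b, x >= 0' is:
  Dual:  min b^T y  s.t.  A^T y >= c,  y >= 0.

So the dual LP is:
  minimize  11y1 + 6y2 + 34y3
  subject to:
    y1 + 3y3 >= 6
    y2 + 2y3 >= 1
    y1, y2, y3 >= 0

Solving the primal: x* = (11, 0.5).
  primal value c^T x* = 66.5.
Solving the dual: y* = (4.5, 0, 0.5).
  dual value b^T y* = 66.5.
Strong duality: c^T x* = b^T y*. Confirmed.

66.5


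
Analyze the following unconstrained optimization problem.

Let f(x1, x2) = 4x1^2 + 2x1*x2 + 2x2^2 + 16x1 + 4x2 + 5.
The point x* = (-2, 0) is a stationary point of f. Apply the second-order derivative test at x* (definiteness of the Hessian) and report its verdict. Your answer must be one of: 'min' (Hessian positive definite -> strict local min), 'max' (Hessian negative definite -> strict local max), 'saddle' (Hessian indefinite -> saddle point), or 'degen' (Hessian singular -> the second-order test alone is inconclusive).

Compute the Hessian H = grad^2 f:
  H = [[8, 2], [2, 4]]
Verify stationarity: grad f(x*) = H x* + g = (0, 0).
Eigenvalues of H: 3.1716, 8.8284.
Both eigenvalues > 0, so H is positive definite -> x* is a strict local min.

min


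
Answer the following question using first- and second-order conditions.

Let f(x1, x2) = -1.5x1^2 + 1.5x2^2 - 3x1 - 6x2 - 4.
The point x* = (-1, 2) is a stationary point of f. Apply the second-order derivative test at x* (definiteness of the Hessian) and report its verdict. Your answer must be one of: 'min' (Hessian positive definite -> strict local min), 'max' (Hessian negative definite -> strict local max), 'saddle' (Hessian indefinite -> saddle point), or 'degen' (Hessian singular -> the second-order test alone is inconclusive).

Compute the Hessian H = grad^2 f:
  H = [[-3, 0], [0, 3]]
Verify stationarity: grad f(x*) = H x* + g = (0, 0).
Eigenvalues of H: -3, 3.
Eigenvalues have mixed signs, so H is indefinite -> x* is a saddle point.

saddle


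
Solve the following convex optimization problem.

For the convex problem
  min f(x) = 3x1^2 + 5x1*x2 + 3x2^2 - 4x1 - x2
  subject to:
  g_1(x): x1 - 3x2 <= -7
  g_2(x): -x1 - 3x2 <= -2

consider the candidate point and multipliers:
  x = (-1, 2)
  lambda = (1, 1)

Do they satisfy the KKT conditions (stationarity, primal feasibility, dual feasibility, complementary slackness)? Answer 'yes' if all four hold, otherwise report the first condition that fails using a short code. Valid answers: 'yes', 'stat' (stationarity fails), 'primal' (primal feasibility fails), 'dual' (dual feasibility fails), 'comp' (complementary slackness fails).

Gradient of f: grad f(x) = Q x + c = (0, 6)
Constraint values g_i(x) = a_i^T x - b_i:
  g_1((-1, 2)) = 0
  g_2((-1, 2)) = -3
Stationarity residual: grad f(x) + sum_i lambda_i a_i = (0, 0)
  -> stationarity OK
Primal feasibility (all g_i <= 0): OK
Dual feasibility (all lambda_i >= 0): OK
Complementary slackness (lambda_i * g_i(x) = 0 for all i): FAILS

Verdict: the first failing condition is complementary_slackness -> comp.

comp
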